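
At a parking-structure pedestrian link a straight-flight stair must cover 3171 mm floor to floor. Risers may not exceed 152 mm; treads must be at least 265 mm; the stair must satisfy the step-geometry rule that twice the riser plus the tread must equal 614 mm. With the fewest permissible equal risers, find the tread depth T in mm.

312 mm

⌈3171/152⌉ = 21 risers.
Each riser is 3171/21 = 151 mm (≤ 152 mm).
T = 614 − 2·151 = 312 mm, which satisfies the 265 mm minimum.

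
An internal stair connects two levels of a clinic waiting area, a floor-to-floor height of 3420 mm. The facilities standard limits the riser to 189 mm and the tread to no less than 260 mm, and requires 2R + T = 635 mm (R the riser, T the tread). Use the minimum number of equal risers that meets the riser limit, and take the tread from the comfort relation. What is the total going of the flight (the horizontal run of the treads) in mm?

4950 mm

⌈3420/189⌉ = 19 risers.
R = 3420 ÷ 19 = 180 mm.
Tread T = 635 − 2 × 180 = 275 mm (≥ 260 mm).
Treads = 19 − 1 = 18; going = 18 × 275 = 4950 mm.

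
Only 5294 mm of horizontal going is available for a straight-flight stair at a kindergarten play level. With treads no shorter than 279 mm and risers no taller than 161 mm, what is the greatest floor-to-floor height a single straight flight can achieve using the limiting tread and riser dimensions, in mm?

Treads that fit: ⌊5294 / 279⌋ = 18.
Risers = treads + 1 = 19.
Maximum height = 19 × 161 = 3059 mm.

3059 mm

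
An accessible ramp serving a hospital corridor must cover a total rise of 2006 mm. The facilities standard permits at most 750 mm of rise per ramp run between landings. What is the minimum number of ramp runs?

3 runs

⌈2006/750⌉ = 3 ramp runs.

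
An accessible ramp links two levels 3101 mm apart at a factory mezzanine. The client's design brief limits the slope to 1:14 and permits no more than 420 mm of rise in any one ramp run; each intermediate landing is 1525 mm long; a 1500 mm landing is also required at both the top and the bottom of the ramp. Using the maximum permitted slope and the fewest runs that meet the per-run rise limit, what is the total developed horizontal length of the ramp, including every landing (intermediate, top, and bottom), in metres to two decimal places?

3101 / 420 = 7.383 → round up to 8 ramp runs. That means 7 intermediate landings.
Horizontal run for 3101 mm of rise at 1:14 is 3101 × 14 = 43414 mm.
7 intermediate landings contribute 7 × 1525 = 10675 mm.
Top and bottom landings: 2 × 1500 = 3000 mm.
Total = 43414 + 10675 + 3000 = 57089 mm.
= 57.09 m.

57.09 m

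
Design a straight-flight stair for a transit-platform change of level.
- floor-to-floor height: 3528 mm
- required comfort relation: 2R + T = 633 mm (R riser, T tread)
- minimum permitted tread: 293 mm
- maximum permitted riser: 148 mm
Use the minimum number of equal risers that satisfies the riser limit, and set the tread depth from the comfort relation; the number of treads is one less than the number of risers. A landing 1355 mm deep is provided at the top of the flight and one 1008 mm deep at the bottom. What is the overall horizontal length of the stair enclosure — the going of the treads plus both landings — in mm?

⌈3528/148⌉ = 24 risers.
Riser R = 3528 / 24 = 147 mm, within the 148 mm limit.
Tread T = 633 − 2 × 147 = 339 mm (≥ 293 mm).
24 risers give 23 treads; going = 23 × 339 = 7797 mm.
Add landings: 7797 + 1355 + 1008 = 10160 mm.

10160 mm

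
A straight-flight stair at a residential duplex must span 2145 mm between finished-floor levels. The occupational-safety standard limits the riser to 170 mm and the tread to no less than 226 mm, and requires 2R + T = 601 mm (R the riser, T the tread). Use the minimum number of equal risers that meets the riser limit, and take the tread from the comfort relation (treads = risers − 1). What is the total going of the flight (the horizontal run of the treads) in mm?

3252 mm

2145 / 170 = 12.618 → round up to 13 risers.
Riser R = 2145 / 13 = 165 mm, within the 170 mm limit.
From 2R + T = 601: T = 601 − 330 = 271 mm.
Treads = 13 − 1 = 12; going = 12 × 271 = 3252 mm.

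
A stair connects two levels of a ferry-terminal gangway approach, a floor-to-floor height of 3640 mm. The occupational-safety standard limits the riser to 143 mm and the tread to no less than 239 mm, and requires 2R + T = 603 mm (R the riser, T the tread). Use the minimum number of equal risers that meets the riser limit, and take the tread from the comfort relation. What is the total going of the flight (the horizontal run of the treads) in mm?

⌈3640/143⌉ = 26 risers.
Each riser is 3640/26 = 140 mm (≤ 143 mm).
From 2R + T = 603: T = 603 − 280 = 323 mm.
Treads = 26 − 1 = 25; going = 25 × 323 = 8075 mm.

8075 mm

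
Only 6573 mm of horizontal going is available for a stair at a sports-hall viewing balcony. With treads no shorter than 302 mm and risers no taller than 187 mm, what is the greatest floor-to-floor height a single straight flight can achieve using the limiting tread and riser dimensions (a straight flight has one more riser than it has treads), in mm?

Treads that fit: ⌊6573 / 302⌋ = 21.
Risers = treads + 1 = 22.
Maximum height = 22 × 187 = 4114 mm.

4114 mm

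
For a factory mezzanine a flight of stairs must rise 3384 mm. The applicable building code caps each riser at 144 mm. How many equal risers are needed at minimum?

⌈3384/144⌉ = 24 risers.

24 risers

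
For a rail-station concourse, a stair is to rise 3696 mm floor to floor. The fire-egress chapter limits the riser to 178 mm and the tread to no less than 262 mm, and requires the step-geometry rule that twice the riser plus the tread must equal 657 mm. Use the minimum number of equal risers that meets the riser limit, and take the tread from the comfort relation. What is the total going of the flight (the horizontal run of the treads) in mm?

⌈3696/178⌉ = 21 risers.
Riser R = 3696 / 21 = 176 mm, within the 178 mm limit.
Tread T = 657 − 2 × 176 = 305 mm (≥ 262 mm).
21 risers give 20 treads; going = 20 × 305 = 6100 mm.

6100 mm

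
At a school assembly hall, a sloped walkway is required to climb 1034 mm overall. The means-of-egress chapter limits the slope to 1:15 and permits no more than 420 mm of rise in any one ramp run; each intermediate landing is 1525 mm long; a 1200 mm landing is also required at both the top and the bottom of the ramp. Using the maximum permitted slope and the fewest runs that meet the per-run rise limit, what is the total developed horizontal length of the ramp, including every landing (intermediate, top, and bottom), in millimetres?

⌈1034/420⌉ = 3 ramp runs. That means 2 intermediate landings.
Ramp run (horizontal) at 1:15: 1034 × 15 = 15510 mm.
Intermediate landings: 2 × 1525 = 3050 mm.
Top and bottom landings: 2 × 1200 = 2400 mm.
Total = 15510 + 3050 + 2400 = 20960 mm.

20960 mm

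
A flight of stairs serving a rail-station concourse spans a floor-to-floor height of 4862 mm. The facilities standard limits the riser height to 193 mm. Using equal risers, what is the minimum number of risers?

At most 193 each: 4862/193 = 25.19, giving 26 risers.

26 risers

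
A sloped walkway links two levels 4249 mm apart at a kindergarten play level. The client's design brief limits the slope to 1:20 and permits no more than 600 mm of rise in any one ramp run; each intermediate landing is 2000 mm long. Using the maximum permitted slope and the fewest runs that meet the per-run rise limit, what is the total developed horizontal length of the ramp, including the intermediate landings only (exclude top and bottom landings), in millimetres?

At most 600 each: 4249/600 = 7.08, giving 8 ramp runs. That means 7 intermediate landings.
Horizontal run for 4249 mm of rise at 1:20 is 4249 × 20 = 84980 mm.
7 intermediate landings contribute 7 × 2000 = 14000 mm.
Developed length = 84980 + 14000 = 98980 mm.

98980 mm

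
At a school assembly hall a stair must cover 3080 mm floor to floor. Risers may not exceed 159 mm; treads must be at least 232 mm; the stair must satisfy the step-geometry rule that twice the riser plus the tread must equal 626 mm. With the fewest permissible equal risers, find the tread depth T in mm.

318 mm

3080 / 159 = 19.37, so 20 risers are needed.
Each riser is 3080/20 = 154 mm (≤ 159 mm).
Tread T = 626 − 2 × 154 = 318 mm (≥ 232 mm).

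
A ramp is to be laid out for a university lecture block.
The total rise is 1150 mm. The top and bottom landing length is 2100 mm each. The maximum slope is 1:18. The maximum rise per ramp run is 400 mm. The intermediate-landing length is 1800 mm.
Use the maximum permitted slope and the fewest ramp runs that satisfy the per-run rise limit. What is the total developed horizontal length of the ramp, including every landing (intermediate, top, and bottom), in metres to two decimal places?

At most 400 each: 1150/400 = 2.88, giving 3 ramp runs. That means 2 intermediate landings.
Ramp run (horizontal) at 1:18: 1150 × 18 = 20700 mm.
Intermediate landings: 2 × 1800 = 3600 mm.
Top and bottom landings: 2 × 2100 = 4200 mm.
Total = 20700 + 3600 + 4200 = 28500 mm.
= 28.50 m.

28.50 m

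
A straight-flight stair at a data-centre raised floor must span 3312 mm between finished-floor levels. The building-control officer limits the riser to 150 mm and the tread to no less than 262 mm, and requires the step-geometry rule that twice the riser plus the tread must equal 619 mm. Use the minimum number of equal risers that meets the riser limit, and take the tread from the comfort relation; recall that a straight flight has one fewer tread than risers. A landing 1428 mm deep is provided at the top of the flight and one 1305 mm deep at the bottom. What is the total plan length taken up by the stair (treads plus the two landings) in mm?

10015 mm

At most 150 each: 3312/150 = 22.08, giving 23 risers.
Each riser is 3312/23 = 144 mm (≤ 150 mm).
Tread T = 619 − 2 × 144 = 331 mm (≥ 262 mm).
23 risers give 22 treads; going = 22 × 331 = 7282 mm.
Add landings: 7282 + 1428 + 1305 = 10015 mm.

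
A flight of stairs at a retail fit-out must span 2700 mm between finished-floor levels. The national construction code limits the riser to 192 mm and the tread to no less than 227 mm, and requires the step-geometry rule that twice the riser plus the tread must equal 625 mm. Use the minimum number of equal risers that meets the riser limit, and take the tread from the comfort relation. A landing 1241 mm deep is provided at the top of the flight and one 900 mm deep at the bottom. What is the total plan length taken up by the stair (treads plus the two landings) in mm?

5851 mm

⌈2700/192⌉ = 15 risers.
Each riser is 2700/15 = 180 mm (≤ 192 mm).
T = 625 − 2·180 = 265 mm, which satisfies the 227 mm minimum.
Treads = 15 − 1 = 14; going = 14 × 265 = 3710 mm.
Enclosure = 3710 + 1241 + 900 = 5851 mm.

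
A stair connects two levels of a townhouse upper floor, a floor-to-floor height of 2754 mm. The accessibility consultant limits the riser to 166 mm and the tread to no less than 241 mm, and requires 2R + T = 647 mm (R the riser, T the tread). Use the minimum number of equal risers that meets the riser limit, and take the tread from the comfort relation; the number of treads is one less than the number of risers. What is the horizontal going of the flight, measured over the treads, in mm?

5168 mm

At most 166 each: 2754/166 = 16.59, giving 17 risers.
Each riser is 2754/17 = 162 mm (≤ 166 mm).
T = 647 − 2·162 = 323 mm, which satisfies the 241 mm minimum.
Treads = 17 − 1 = 16; going = 16 × 323 = 5168 mm.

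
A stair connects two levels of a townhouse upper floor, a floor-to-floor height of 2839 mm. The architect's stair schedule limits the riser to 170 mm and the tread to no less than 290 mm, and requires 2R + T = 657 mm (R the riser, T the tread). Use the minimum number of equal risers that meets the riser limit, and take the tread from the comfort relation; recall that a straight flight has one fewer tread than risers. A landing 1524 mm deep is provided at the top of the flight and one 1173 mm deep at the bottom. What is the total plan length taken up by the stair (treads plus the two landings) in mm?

7865 mm

2839 / 170 = 16.700 → round up to 17 risers.
Riser R = 2839 / 17 = 167 mm, within the 170 mm limit.
T = 657 − 2·167 = 323 mm, which satisfies the 290 mm minimum.
17 risers give 16 treads; going = 16 × 323 = 5168 mm.
Add landings: 5168 + 1524 + 1173 = 7865 mm.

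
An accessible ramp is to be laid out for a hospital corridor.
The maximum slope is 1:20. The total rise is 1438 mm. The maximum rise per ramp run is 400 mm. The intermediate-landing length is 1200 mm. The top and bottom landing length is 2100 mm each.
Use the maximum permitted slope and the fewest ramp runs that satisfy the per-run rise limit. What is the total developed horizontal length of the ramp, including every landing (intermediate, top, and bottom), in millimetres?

1438 / 400 = 3.60, so 4 ramp runs are needed. That means 3 intermediate landings.
Ramp run (horizontal) at 1:20: 1438 × 20 = 28760 mm.
Intermediate landings: 3 × 1200 = 3600 mm.
Top and bottom landings: 2 × 2100 = 4200 mm.
Total = 28760 + 3600 + 4200 = 36560 mm.

36560 mm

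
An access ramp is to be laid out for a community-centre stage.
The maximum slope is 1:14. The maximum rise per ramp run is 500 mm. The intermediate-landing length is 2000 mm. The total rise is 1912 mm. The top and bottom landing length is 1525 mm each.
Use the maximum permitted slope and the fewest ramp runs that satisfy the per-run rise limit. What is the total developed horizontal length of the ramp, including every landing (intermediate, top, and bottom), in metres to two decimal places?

At most 500 each: 1912/500 = 3.82, giving 4 ramp runs. That means 3 intermediate landings.
Ramp run (horizontal) at 1:14: 1912 × 14 = 26768 mm.
3 intermediate landings contribute 3 × 2000 = 6000 mm.
Top and bottom landings: 2 × 1525 = 3050 mm.
Total = 26768 + 6000 + 3050 = 35818 mm.
= 35.82 m.

35.82 m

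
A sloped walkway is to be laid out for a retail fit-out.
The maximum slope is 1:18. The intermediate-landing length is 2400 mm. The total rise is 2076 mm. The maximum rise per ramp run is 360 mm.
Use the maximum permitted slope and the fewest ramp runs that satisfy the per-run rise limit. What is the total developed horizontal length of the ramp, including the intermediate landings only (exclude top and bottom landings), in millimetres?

⌈2076/360⌉ = 6 ramp runs. That means 5 intermediate landings.
Horizontal run for 2076 mm of rise at 1:18 is 2076 × 18 = 37368 mm.
Intermediate landings: 5 × 2400 = 12000 mm.
Total developed length = 37368 + 12000 = 49368 mm.

49368 mm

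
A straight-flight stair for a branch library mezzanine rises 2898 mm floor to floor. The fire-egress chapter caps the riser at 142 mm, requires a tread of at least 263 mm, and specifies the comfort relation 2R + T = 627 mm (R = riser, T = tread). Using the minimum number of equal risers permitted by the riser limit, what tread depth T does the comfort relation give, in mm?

351 mm

2898 / 142 = 20.41, so 21 risers are needed.
R = 2898 ÷ 21 = 138 mm.
T = 627 − 2·138 = 351 mm, which satisfies the 263 mm minimum.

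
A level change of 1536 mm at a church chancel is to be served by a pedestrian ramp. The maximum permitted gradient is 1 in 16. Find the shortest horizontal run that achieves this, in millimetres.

At 1:16 the run is 16 × 1536 = 24576 mm.

24576 mm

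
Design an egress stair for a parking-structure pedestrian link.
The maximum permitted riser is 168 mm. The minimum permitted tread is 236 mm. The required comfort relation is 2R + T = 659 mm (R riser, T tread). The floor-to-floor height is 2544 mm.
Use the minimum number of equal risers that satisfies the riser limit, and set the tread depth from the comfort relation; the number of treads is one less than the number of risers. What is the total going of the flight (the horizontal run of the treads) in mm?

2544 / 168 = 15.143 → round up to 16 risers.
Each riser is 2544/16 = 159 mm (≤ 168 mm).
T = 659 − 2·159 = 341 mm, which satisfies the 236 mm minimum.
16 risers give 15 treads; going = 15 × 341 = 5115 mm.

5115 mm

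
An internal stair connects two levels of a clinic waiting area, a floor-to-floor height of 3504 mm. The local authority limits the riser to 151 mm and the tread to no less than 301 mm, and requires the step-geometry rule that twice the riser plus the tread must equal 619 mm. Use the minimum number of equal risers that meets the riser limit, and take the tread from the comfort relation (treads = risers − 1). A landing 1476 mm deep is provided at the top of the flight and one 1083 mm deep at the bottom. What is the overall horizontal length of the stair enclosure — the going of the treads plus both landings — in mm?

At most 151 each: 3504/151 = 23.21, giving 24 risers.
Riser R = 3504 / 24 = 146 mm, within the 151 mm limit.
Tread T = 619 − 2 × 146 = 327 mm (≥ 301 mm).
Going = (24 − 1) × 327 = 7521 mm.
Enclosure = 7521 + 1476 + 1083 = 10080 mm.

10080 mm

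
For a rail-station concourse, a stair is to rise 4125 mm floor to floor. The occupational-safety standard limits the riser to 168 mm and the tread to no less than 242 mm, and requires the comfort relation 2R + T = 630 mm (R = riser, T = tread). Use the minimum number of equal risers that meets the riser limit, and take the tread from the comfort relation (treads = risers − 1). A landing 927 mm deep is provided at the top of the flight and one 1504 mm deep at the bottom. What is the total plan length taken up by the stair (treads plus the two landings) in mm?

4125 / 168 = 24.554 → round up to 25 risers.
Riser R = 4125 / 25 = 165 mm, within the 168 mm limit.
T = 630 − 2·165 = 300 mm, which satisfies the 242 mm minimum.
Going = (25 − 1) × 300 = 7200 mm.
Add landings: 7200 + 927 + 1504 = 9631 mm.

9631 mm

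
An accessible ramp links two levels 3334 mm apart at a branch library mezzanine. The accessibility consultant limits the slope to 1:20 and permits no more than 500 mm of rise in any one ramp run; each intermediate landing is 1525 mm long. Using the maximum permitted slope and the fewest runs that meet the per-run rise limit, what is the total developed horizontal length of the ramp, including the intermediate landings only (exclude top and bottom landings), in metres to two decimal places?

⌈3334/500⌉ = 7 ramp runs. That means 6 intermediate landings.
Horizontal run for 3334 mm of rise at 1:20 is 3334 × 20 = 66680 mm.
Intermediate landings: 6 × 1525 = 9150 mm.
Developed length = 66680 + 9150 = 75830 mm.
= 75.83 m.

75.83 m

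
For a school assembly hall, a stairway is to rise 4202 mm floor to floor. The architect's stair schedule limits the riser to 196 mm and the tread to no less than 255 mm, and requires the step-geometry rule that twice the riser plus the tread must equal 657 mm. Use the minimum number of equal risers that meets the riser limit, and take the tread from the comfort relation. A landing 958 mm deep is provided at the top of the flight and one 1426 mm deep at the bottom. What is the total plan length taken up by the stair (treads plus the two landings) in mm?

8159 mm

4202 / 196 = 21.44, so 22 risers are needed.
Riser R = 4202 / 22 = 191 mm, within the 196 mm limit.
From 2R + T = 657: T = 657 − 382 = 275 mm.
22 risers give 21 treads; going = 21 × 275 = 5775 mm.
Add landings: 5775 + 958 + 1426 = 8159 mm.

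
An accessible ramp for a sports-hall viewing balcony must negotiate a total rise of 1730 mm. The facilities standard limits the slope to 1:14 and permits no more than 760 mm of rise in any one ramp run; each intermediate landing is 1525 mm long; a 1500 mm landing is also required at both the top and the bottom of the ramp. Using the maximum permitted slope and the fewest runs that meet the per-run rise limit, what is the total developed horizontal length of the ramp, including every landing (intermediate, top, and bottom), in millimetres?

30270 mm

1730 / 760 = 2.276 → round up to 3 ramp runs. That means 2 intermediate landings.
Horizontal run for 1730 mm of rise at 1:14 is 1730 × 14 = 24220 mm.
2 intermediate landings contribute 2 × 1525 = 3050 mm.
Top and bottom landings: 2 × 1500 = 3000 mm.
Total = 24220 + 3050 + 3000 = 30270 mm.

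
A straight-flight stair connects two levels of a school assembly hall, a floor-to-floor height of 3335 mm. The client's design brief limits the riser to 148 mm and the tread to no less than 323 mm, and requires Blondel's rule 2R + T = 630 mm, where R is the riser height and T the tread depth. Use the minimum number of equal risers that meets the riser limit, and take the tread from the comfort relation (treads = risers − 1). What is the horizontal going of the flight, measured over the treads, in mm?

3335 / 148 = 22.53, so 23 risers are needed.
R = 3335 ÷ 23 = 145 mm.
T = 630 − 2·145 = 340 mm, which satisfies the 323 mm minimum.
23 risers give 22 treads; going = 22 × 340 = 7480 mm.

7480 mm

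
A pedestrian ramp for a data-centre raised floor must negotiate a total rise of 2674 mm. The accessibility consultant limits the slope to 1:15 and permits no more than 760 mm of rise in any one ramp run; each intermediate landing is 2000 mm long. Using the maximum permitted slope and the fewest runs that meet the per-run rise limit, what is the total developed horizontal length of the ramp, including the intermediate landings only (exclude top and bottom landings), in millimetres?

46110 mm

2674 / 760 = 3.518 → round up to 4 ramp runs. That means 3 intermediate landings.
Horizontal run for 2674 mm of rise at 1:15 is 2674 × 15 = 40110 mm.
3 intermediate landings contribute 3 × 2000 = 6000 mm.
Total developed length = 40110 + 6000 = 46110 mm.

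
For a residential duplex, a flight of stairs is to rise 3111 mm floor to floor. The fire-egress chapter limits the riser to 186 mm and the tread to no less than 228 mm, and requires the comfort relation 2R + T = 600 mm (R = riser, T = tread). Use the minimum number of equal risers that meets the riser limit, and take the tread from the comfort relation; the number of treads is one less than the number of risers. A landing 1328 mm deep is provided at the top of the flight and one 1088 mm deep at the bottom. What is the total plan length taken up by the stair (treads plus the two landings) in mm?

6160 mm

3111 / 186 = 16.726 → round up to 17 risers.
Riser R = 3111 / 17 = 183 mm, within the 186 mm limit.
T = 600 − 2·183 = 234 mm, which satisfies the 228 mm minimum.
17 risers give 16 treads; going = 16 × 234 = 3744 mm.
Enclosure = 3744 + 1328 + 1088 = 6160 mm.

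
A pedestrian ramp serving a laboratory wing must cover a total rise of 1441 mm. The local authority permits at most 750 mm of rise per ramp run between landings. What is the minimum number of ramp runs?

At most 750 each: 1441/750 = 1.92, giving 2 ramp runs.

2 runs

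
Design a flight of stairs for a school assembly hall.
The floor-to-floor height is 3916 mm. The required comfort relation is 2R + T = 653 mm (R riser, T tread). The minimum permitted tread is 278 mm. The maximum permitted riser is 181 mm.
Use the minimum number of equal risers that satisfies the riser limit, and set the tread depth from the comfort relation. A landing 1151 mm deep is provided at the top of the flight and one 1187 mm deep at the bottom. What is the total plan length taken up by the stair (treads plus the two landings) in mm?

At most 181 each: 3916/181 = 21.64, giving 22 risers.
R = 3916 ÷ 22 = 178 mm.
From 2R + T = 653: T = 653 − 356 = 297 mm.
Going = (22 − 1) × 297 = 6237 mm.
Add landings: 6237 + 1151 + 1187 = 8575 mm.

8575 mm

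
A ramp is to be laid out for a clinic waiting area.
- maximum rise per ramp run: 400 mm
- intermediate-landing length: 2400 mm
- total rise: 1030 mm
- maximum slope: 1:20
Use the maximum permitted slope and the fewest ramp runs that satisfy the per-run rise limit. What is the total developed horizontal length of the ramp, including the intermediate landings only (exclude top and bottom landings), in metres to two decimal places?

1030 / 400 = 2.58, so 3 ramp runs are needed. That means 2 intermediate landings.
Horizontal run for 1030 mm of rise at 1:20 is 1030 × 20 = 20600 mm.
Intermediate landings: 2 × 2400 = 4800 mm.
Developed length = 20600 + 4800 = 25400 mm.
= 25.40 m.

25.40 m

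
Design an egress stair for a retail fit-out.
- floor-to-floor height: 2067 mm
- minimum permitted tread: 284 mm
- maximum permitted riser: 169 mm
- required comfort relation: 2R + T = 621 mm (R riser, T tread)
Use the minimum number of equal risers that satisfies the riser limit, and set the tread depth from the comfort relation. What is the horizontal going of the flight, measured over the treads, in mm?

3636 mm

2067 / 169 = 12.231 → round up to 13 risers.
Riser R = 2067 / 13 = 159 mm, within the 169 mm limit.
Tread T = 621 − 2 × 159 = 303 mm (≥ 284 mm).
Treads = 13 − 1 = 12; going = 12 × 303 = 3636 mm.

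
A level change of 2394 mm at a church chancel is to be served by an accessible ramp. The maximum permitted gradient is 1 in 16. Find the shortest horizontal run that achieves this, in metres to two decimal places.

Run = rise × 16 = 2394 × 16 = 38304 mm.
38304 mm = 38.30 m.

38.30 m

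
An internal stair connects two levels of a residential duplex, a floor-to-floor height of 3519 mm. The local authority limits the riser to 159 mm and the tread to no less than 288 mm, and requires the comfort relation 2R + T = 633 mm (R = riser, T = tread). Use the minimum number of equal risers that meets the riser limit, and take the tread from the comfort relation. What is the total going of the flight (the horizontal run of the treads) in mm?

7194 mm

3519 / 159 = 22.132 → round up to 23 risers.
Riser R = 3519 / 23 = 153 mm, within the 159 mm limit.
Tread T = 633 − 2 × 153 = 327 mm (≥ 288 mm).
23 risers give 22 treads; going = 22 × 327 = 7194 mm.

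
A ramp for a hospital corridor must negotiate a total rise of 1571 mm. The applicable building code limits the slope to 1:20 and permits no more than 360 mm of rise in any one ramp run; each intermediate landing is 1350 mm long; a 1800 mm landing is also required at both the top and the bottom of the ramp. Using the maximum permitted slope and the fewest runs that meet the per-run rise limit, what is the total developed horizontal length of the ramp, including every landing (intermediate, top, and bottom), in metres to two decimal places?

1571 / 360 = 4.36, so 5 ramp runs are needed. That means 4 intermediate landings.
Ramp run (horizontal) at 1:20: 1571 × 20 = 31420 mm.
4 intermediate landings contribute 4 × 1350 = 5400 mm.
Top and bottom landings: 2 × 1800 = 3600 mm.
Total = 31420 + 5400 + 3600 = 40420 mm.
= 40.42 m.

40.42 m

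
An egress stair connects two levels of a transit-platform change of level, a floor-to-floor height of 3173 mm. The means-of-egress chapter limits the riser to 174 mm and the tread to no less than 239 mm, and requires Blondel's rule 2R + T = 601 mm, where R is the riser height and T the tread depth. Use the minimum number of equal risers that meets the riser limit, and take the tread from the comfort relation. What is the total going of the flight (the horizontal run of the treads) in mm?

3173 / 174 = 18.236 → round up to 19 risers.
Riser R = 3173 / 19 = 167 mm, within the 174 mm limit.
From 2R + T = 601: T = 601 − 334 = 267 mm.
Going = (19 − 1) × 267 = 4806 mm.

4806 mm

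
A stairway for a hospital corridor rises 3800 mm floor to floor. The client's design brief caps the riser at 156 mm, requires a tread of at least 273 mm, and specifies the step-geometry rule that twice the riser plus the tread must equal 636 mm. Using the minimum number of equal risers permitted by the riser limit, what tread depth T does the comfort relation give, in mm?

332 mm

At most 156 each: 3800/156 = 24.36, giving 25 risers.
Riser R = 3800 / 25 = 152 mm, within the 156 mm limit.
Tread T = 636 − 2 × 152 = 332 mm (≥ 273 mm).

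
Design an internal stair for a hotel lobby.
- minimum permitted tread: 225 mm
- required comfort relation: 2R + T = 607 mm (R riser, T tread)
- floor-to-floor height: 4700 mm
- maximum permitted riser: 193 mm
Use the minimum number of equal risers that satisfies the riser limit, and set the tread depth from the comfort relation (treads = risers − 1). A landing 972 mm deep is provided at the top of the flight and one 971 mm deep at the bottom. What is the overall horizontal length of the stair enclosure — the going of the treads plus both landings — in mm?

7487 mm

4700 / 193 = 24.352 → round up to 25 risers.
R = 4700 ÷ 25 = 188 mm.
From 2R + T = 607: T = 607 − 376 = 231 mm.
25 risers give 24 treads; going = 24 × 231 = 5544 mm.
Add landings: 5544 + 972 + 971 = 7487 mm.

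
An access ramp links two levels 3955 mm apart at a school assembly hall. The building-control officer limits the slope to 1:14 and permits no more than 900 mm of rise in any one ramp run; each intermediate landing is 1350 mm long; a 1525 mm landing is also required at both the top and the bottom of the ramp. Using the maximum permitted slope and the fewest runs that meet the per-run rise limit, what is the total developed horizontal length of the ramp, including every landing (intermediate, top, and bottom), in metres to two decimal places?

63.82 m

⌈3955/900⌉ = 5 ramp runs. That means 4 intermediate landings.
Horizontal run for 3955 mm of rise at 1:14 is 3955 × 14 = 55370 mm.
Intermediate landings: 4 × 1350 = 5400 mm.
Top and bottom landings: 2 × 1525 = 3050 mm.
Total = 55370 + 5400 + 3050 = 63820 mm.
= 63.82 m.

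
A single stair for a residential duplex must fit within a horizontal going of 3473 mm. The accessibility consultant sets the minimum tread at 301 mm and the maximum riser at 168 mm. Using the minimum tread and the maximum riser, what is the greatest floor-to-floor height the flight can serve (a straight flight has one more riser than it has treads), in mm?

3473 / 301 = 11.54, so 11 treads fit.
Risers = treads + 1 = 12.
Maximum height = 12 × 168 = 2016 mm.

2016 mm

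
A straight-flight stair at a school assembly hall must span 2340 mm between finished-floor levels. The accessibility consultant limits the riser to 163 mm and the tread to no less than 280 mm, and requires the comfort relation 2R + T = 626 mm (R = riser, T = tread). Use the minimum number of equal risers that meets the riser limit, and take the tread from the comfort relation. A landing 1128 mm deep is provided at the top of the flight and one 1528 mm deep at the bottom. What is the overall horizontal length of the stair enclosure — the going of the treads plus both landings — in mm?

At most 163 each: 2340/163 = 14.36, giving 15 risers.
Riser R = 2340 / 15 = 156 mm, within the 163 mm limit.
Tread T = 626 − 2 × 156 = 314 mm (≥ 280 mm).
15 risers give 14 treads; going = 14 × 314 = 4396 mm.
Enclosure = 4396 + 1128 + 1528 = 7052 mm.

7052 mm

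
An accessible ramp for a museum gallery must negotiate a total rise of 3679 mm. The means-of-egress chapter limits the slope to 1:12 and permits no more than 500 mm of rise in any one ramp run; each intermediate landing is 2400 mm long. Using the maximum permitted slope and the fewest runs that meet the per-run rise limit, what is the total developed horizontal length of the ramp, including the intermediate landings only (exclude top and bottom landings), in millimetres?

60948 mm

⌈3679/500⌉ = 8 ramp runs. That means 7 intermediate landings.
Horizontal run for 3679 mm of rise at 1:12 is 3679 × 12 = 44148 mm.
Intermediate landings: 7 × 2400 = 16800 mm.
Developed length = 44148 + 16800 = 60948 mm.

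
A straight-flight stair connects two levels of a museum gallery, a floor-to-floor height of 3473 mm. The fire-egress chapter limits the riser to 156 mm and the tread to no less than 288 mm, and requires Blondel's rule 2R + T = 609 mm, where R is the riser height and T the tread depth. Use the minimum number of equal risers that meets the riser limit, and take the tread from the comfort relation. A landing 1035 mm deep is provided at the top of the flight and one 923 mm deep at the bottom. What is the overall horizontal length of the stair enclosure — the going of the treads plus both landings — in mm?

8712 mm

3473 / 156 = 22.263 → round up to 23 risers.
R = 3473 ÷ 23 = 151 mm.
T = 609 − 2·151 = 307 mm, which satisfies the 288 mm minimum.
Treads = 23 − 1 = 22; going = 22 × 307 = 6754 mm.
Enclosure = 6754 + 1035 + 923 = 8712 mm.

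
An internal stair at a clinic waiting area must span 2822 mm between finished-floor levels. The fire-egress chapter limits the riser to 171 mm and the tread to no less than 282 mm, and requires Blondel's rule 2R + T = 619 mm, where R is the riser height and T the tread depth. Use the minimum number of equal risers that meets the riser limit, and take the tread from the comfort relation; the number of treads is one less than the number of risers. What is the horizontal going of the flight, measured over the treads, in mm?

2822 / 171 = 16.503 → round up to 17 risers.
R = 2822 ÷ 17 = 166 mm.
Tread T = 619 − 2 × 166 = 287 mm (≥ 282 mm).
Treads = 17 − 1 = 16; going = 16 × 287 = 4592 mm.

4592 mm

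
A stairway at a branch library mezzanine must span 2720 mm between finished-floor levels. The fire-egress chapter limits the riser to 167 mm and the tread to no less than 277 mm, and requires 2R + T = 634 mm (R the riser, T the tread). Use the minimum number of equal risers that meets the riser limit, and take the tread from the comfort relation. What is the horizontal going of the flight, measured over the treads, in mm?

⌈2720/167⌉ = 17 risers.
R = 2720 ÷ 17 = 160 mm.
Tread T = 634 − 2 × 160 = 314 mm (≥ 277 mm).
Treads = 17 − 1 = 16; going = 16 × 314 = 5024 mm.

5024 mm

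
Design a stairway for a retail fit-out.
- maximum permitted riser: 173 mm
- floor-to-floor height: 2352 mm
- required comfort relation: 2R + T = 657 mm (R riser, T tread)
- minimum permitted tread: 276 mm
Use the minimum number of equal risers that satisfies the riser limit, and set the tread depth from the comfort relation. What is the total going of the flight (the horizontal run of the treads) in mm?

4173 mm

2352 / 173 = 13.595 → round up to 14 risers.
R = 2352 ÷ 14 = 168 mm.
From 2R + T = 657: T = 657 − 336 = 321 mm.
Going = (14 − 1) × 321 = 4173 mm.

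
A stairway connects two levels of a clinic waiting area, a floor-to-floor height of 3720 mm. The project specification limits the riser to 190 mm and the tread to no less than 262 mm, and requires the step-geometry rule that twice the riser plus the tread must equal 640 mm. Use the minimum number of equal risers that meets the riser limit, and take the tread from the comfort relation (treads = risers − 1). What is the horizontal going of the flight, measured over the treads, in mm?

At most 190 each: 3720/190 = 19.58, giving 20 risers.
Riser R = 3720 / 20 = 186 mm, within the 190 mm limit.
Tread T = 640 − 2 × 186 = 268 mm (≥ 262 mm).
Going = (20 − 1) × 268 = 5092 mm.

5092 mm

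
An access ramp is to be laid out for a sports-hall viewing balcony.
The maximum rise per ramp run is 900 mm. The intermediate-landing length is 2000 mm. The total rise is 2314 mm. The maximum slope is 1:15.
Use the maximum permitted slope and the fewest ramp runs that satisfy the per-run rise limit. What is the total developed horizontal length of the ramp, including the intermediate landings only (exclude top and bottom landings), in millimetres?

38710 mm

2314 / 900 = 2.57, so 3 ramp runs are needed. That means 2 intermediate landings.
Horizontal run for 2314 mm of rise at 1:15 is 2314 × 15 = 34710 mm.
Intermediate landings: 2 × 2000 = 4000 mm.
Developed length = 34710 + 4000 = 38710 mm.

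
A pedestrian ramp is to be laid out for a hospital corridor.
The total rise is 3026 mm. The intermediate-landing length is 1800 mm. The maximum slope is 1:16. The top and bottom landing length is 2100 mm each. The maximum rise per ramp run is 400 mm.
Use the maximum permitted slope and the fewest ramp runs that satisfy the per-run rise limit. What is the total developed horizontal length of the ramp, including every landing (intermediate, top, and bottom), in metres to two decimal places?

At most 400 each: 3026/400 = 7.57, giving 8 ramp runs. That means 7 intermediate landings.
Horizontal run for 3026 mm of rise at 1:16 is 3026 × 16 = 48416 mm.
Intermediate landings: 7 × 1800 = 12600 mm.
Top and bottom landings: 2 × 2100 = 4200 mm.
Total = 48416 + 12600 + 4200 = 65216 mm.
= 65.22 m.

65.22 m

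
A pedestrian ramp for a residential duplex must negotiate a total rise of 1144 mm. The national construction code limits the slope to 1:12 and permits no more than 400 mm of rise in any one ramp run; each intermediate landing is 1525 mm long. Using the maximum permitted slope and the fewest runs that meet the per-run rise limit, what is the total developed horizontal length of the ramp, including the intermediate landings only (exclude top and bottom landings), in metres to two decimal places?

16.78 m

At most 400 each: 1144/400 = 2.86, giving 3 ramp runs. That means 2 intermediate landings.
Ramp run (horizontal) at 1:12: 1144 × 12 = 13728 mm.
2 intermediate landings contribute 2 × 1525 = 3050 mm.
Total developed length = 13728 + 3050 = 16778 mm.
= 16.78 m.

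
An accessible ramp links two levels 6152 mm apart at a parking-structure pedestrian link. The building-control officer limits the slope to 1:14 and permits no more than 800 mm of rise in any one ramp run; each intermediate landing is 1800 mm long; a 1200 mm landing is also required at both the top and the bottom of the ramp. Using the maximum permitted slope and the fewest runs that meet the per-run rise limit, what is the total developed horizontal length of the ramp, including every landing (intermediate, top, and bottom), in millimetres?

101128 mm

6152 / 800 = 7.69, so 8 ramp runs are needed. That means 7 intermediate landings.
Ramp run (horizontal) at 1:14: 6152 × 14 = 86128 mm.
Intermediate landings: 7 × 1800 = 12600 mm.
Top and bottom landings: 2 × 1200 = 2400 mm.
Total = 86128 + 12600 + 2400 = 101128 mm.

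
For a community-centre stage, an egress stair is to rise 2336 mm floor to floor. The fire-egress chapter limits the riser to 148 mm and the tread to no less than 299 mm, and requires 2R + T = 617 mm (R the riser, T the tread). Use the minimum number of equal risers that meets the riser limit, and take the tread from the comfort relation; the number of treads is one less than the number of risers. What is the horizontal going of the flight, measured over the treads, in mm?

2336 / 148 = 15.78, so 16 risers are needed.
R = 2336 ÷ 16 = 146 mm.
T = 617 − 2·146 = 325 mm, which satisfies the 299 mm minimum.
Going = (16 − 1) × 325 = 4875 mm.

4875 mm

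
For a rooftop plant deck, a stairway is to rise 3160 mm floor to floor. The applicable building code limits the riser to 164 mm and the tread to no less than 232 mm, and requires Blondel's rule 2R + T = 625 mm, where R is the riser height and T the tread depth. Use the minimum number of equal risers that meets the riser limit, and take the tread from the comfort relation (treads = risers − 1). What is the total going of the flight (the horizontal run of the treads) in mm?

3160 / 164 = 19.27, so 20 risers are needed.
R = 3160 ÷ 20 = 158 mm.
T = 625 − 2·158 = 309 mm, which satisfies the 232 mm minimum.
Going = (20 − 1) × 309 = 5871 mm.

5871 mm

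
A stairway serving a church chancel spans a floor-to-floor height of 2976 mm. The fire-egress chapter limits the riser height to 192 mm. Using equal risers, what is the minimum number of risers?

16 risers

2976 / 192 = 15.50, so 16 risers are needed.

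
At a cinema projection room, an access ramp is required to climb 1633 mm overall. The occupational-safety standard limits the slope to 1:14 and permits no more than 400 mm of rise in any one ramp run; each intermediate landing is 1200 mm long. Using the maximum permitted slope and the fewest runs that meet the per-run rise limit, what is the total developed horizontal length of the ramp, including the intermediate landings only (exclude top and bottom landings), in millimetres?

At most 400 each: 1633/400 = 4.08, giving 5 ramp runs. That means 4 intermediate landings.
Ramp run (horizontal) at 1:14: 1633 × 14 = 22862 mm.
Intermediate landings: 4 × 1200 = 4800 mm.
Total developed length = 22862 + 4800 = 27662 mm.

27662 mm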